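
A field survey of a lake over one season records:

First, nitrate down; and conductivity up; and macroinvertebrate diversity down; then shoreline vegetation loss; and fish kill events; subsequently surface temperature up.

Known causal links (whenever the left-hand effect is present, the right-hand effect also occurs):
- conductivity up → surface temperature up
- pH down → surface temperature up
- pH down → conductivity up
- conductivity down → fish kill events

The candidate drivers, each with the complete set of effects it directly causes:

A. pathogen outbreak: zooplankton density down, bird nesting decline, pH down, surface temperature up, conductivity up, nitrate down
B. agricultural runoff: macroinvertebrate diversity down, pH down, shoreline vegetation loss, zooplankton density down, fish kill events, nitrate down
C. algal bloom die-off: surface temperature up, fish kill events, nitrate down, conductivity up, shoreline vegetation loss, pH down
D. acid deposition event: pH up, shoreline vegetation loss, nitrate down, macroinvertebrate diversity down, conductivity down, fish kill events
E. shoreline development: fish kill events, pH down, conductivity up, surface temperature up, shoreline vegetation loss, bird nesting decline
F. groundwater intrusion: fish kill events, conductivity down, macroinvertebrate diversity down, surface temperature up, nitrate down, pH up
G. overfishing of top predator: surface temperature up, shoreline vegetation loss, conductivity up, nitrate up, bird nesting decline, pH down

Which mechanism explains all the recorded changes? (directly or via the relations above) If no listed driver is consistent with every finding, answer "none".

B

Per-candidate check:
(A) pathogen outbreak — does not account for macroinvertebrate diversity down, shoreline vegetation loss, fish kill events
(B) agricultural runoff — nitrate down ✓; conductivity up ✓ (via pH down → conductivity up); macroinvertebrate diversity down ✓; shoreline vegetation loss ✓; fish kill events ✓; surface temperature up ✓ (via pH down → surface temperature up)
(C) algal bloom die-off — does not account for macroinvertebrate diversity down
(D) acid deposition event — nitrate down ✓; conductivity up ✗; macroinvertebrate diversity down ✓; shoreline vegetation loss ✓; fish kill events ✓; surface temperature up ✗
(E) shoreline development — does not account for nitrate down, macroinvertebrate diversity down
(F) groundwater intrusion — fails on conductivity up, shoreline vegetation loss (predicts conductivity down, not conductivity up)
(G) overfishing of top predator — fails on nitrate down, macroinvertebrate diversity down, fish kill events (predicts nitrate up, not nitrate down)
(B) is the only candidate with no mismatches.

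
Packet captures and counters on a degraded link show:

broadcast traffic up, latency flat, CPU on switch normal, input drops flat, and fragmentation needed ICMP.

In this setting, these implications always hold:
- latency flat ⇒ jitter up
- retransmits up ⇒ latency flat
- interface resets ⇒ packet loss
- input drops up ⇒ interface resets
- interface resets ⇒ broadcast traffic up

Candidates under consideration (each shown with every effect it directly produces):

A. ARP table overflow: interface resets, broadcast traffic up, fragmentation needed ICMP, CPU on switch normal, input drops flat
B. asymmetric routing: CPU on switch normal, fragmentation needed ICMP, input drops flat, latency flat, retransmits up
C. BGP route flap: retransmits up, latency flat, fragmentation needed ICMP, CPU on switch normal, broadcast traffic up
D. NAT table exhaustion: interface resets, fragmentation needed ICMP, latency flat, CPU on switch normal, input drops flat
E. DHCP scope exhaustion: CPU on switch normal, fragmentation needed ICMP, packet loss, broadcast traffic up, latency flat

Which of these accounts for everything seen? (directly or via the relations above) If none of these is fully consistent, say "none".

D

For each candidate, compare predicted effects to what was observed:
(A) ARP table overflow — broadcast traffic up +; latency flat -; CPU on switch normal +; input drops flat +; fragmentation needed ICMP +
(B) asymmetric routing — broadcast traffic up -; latency flat +; CPU on switch normal +; input drops flat +; fragmentation needed ICMP +
(C) BGP route flap — does not account for input drops flat
(D) NAT table exhaustion — accounts for every observation (broadcast traffic up by interface resets → broadcast traffic up)
(E) DHCP scope exhaustion — does not account for input drops flat
Only (D) is consistent with every observation.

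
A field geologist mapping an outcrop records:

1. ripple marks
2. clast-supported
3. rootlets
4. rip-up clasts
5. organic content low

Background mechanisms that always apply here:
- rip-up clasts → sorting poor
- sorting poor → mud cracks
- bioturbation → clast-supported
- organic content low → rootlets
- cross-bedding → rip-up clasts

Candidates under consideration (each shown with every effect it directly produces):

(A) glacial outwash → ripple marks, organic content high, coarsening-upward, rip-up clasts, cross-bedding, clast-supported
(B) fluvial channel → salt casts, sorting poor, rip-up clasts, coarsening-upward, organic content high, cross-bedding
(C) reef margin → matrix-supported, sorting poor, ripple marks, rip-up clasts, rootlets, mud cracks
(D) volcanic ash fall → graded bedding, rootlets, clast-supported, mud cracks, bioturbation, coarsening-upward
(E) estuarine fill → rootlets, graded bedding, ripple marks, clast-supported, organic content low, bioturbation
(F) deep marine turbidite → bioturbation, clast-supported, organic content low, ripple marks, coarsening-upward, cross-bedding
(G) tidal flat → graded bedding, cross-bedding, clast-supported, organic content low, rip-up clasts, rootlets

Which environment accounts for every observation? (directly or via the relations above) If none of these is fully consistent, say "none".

F

Checking each candidate against the observations:
(A) glacial outwash — fails on rootlets, organic content low (predicts organic content high, not organic content low)
(B) fluvial channel — ripple marks NO; clast-supported NO; rootlets NO; rip-up clasts yes; organic content low NO
(C) reef margin — ripple marks yes; clast-supported NO; rootlets yes; rip-up clasts yes; organic content low NO
(D) volcanic ash fall — ripple marks NO; clast-supported yes; rootlets yes; rip-up clasts NO; organic content low NO
(E) estuarine fill — ripple marks yes; clast-supported yes; rootlets yes; rip-up clasts NO; organic content low yes
(F) deep marine turbidite — accounts for every observation (rootlets by organic content low → rootlets)
(G) tidal flat — does not account for ripple marks
Only (F) is consistent with every observation.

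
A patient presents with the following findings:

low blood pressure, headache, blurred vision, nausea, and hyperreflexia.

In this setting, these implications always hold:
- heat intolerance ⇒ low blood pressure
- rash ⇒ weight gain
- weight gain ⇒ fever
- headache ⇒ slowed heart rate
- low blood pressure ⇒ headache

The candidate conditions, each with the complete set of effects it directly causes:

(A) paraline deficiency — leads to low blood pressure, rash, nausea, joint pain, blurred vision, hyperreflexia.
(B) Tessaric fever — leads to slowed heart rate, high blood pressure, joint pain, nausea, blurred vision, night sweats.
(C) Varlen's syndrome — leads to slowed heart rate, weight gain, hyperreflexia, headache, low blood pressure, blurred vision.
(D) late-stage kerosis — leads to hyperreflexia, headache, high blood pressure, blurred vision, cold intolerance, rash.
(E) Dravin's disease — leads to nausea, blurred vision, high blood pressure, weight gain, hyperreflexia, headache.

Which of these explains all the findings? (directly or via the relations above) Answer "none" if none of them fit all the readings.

A

Testing each hypothesis:
(A) paraline deficiency — accounts for every observation (headache via low blood pressure → headache)
(B) Tessaric fever — low blood pressure miss; headache miss; blurred vision match; nausea match; hyperreflexia miss
(C) Varlen's syndrome — does not account for nausea
(D) late-stage kerosis — fails on low blood pressure, nausea (predicts high blood pressure, not low blood pressure)
(E) Dravin's disease — low blood pressure miss; headache match; blurred vision match; nausea match; hyperreflexia match
Only (A) is consistent with every observation.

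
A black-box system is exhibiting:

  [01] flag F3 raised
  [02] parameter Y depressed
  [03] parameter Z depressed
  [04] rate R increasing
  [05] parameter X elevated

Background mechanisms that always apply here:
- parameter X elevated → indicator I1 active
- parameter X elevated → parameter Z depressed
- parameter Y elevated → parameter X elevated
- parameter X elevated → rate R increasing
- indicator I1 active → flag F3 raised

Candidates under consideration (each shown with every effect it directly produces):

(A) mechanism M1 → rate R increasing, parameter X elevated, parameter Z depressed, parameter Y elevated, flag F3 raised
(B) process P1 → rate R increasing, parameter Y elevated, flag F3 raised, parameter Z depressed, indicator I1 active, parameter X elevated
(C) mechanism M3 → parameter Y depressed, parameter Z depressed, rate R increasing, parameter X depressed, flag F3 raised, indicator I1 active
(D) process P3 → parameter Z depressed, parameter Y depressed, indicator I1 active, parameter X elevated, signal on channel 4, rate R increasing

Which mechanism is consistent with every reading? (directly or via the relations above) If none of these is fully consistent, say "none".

D

For each candidate, compare predicted effects to what was observed:
(A) mechanism M1 — flag F3 raised match; parameter Y depressed miss; parameter Z depressed match; rate R increasing match; parameter X elevated match
(B) process P1 — flag F3 raised match; parameter Y depressed miss; parameter Z depressed match; rate R increasing match; parameter X elevated match
(C) mechanism M3 — flag F3 raised match; parameter Y depressed match; parameter Z depressed match; rate R increasing match; parameter X elevated miss
(D) process P3 — flag F3 raised match (through indicator I1 active → flag F3 raised); parameter Y depressed match; parameter Z depressed match; rate R increasing match; parameter X elevated match
Only (D) is consistent with every observation.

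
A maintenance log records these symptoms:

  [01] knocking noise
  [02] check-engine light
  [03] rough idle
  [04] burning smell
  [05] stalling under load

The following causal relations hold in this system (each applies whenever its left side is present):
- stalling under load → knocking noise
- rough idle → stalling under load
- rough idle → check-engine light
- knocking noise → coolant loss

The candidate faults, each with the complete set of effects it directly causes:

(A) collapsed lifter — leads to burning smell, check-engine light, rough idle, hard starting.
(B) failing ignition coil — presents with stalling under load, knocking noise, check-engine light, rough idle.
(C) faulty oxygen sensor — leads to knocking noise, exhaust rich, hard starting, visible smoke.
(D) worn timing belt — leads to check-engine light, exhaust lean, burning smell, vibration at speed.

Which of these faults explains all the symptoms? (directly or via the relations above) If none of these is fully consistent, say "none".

Per-candidate check:
(A) collapsed lifter — knocking noise + (through rough idle → stalling under load → knocking noise); check-engine light +; rough idle +; burning smell +; stalling under load + (through rough idle → stalling under load)
(B) failing ignition coil — knocking noise +; check-engine light +; rough idle +; burning smell -; stalling under load +
(C) faulty oxygen sensor — knocking noise +; check-engine light -; rough idle -; burning smell -; stalling under load -
(D) worn timing belt — knocking noise -; check-engine light +; rough idle -; burning smell +; stalling under load -
Only (A) is consistent with every observation.

A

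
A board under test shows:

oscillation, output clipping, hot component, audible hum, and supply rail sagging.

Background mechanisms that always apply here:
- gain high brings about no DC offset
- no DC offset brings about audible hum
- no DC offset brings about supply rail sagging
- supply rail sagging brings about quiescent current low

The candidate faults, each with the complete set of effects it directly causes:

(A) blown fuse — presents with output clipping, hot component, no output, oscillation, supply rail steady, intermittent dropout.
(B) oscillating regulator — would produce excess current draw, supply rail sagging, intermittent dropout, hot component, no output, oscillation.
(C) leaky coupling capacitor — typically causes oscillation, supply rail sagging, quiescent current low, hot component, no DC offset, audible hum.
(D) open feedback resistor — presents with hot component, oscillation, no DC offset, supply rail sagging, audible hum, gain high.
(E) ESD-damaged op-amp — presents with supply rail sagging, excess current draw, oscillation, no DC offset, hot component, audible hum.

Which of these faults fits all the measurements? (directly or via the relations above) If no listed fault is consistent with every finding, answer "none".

none

Testing each hypothesis:
(A) blown fuse — fails on audible hum, supply rail sagging (predicts supply rail steady, not supply rail sagging)
(B) oscillating regulator — does not account for output clipping, audible hum
(C) leaky coupling capacitor — oscillation yes; output clipping NO; hot component yes; audible hum yes; supply rail sagging yes
(D) open feedback resistor — oscillation yes; output clipping NO; hot component yes; audible hum yes; supply rail sagging yes
(E) ESD-damaged op-amp — does not account for output clipping
No candidate is consistent with all observations.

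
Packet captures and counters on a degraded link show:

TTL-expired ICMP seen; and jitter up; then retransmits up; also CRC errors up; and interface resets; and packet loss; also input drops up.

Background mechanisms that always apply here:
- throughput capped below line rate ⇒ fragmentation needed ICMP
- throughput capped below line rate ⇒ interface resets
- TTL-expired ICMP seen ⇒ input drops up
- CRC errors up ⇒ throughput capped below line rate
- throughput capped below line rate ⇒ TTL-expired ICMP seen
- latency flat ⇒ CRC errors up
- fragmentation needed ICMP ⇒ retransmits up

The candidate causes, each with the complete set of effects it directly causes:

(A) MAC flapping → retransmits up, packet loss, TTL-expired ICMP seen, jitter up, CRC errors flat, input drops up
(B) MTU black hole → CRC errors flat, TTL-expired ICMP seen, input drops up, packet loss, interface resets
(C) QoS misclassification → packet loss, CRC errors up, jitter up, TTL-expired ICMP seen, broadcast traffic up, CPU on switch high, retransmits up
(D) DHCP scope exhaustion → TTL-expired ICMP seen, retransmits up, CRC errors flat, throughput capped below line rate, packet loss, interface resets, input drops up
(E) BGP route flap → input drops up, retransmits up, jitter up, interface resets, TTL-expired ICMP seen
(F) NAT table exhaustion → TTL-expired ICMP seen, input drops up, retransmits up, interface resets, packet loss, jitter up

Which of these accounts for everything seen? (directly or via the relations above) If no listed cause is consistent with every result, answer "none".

C

Per-candidate check:
(A) MAC flapping — fails on CRC errors up, interface resets (predicts CRC errors flat, not CRC errors up)
(B) MTU black hole — TTL-expired ICMP seen ✓; jitter up ✗; retransmits up ✗; CRC errors up ✗; interface resets ✓; packet loss ✓; input drops up ✓
(C) QoS misclassification — TTL-expired ICMP seen ✓; jitter up ✓; retransmits up ✓; CRC errors up ✓; interface resets ✓ (via CRC errors up → throughput capped below line rate → interface resets); packet loss ✓; input drops up ✓ (via TTL-expired ICMP seen → input drops up)
(D) DHCP scope exhaustion — fails on jitter up, CRC errors up (predicts CRC errors flat, not CRC errors up)
(E) BGP route flap — TTL-expired ICMP seen ✓; jitter up ✓; retransmits up ✓; CRC errors up ✗; interface resets ✓; packet loss ✗; input drops up ✓
(F) NAT table exhaustion — TTL-expired ICMP seen ✓; jitter up ✓; retransmits up ✓; CRC errors up ✗; interface resets ✓; packet loss ✓; input drops up ✓
(C) is the only candidate with no mismatches.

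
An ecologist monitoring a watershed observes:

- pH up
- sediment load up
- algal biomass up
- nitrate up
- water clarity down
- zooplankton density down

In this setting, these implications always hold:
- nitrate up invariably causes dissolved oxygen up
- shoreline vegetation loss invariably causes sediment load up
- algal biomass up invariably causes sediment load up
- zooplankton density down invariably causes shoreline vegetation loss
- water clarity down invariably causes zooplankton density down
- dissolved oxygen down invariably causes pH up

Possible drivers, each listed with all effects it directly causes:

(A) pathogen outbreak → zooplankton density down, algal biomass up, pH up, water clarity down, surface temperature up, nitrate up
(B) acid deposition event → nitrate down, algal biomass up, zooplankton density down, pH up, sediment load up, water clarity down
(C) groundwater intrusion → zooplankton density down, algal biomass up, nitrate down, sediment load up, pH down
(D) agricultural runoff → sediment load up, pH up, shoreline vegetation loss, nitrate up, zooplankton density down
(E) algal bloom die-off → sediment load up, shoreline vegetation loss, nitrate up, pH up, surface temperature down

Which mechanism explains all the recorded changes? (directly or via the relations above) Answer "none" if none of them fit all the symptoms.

A

For each candidate, compare predicted effects to what was observed:
(A) pathogen outbreak — pH up +; sediment load up + (through algal biomass up → sediment load up); algal biomass up +; nitrate up +; water clarity down +; zooplankton density down +
(B) acid deposition event — fails on nitrate up (predicts nitrate down, not nitrate up)
(C) groundwater intrusion — fails on pH up, nitrate up, water clarity down (predicts pH down, not pH up; predicts nitrate down, not nitrate up)
(D) agricultural runoff — does not account for algal biomass up, water clarity down
(E) algal bloom die-off — pH up +; sediment load up +; algal biomass up -; nitrate up +; water clarity down -; zooplankton density down -
(A) alone accounts for all the evidence.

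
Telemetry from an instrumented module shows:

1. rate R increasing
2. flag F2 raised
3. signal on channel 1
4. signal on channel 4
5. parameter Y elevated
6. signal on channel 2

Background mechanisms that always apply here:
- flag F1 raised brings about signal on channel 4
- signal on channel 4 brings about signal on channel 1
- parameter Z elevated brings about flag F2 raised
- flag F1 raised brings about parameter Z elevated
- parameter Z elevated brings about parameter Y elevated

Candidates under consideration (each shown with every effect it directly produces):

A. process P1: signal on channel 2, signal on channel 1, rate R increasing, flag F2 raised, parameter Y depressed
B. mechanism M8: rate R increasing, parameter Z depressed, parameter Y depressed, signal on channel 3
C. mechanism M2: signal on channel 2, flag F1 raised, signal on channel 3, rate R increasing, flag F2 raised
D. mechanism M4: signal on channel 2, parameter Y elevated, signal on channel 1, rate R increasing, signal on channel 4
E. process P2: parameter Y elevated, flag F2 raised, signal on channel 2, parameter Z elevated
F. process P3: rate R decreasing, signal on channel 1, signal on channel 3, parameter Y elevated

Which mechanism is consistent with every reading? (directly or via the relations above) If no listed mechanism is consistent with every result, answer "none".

Per-candidate check:
(A) process P1 — rate R increasing +; flag F2 raised +; signal on channel 1 +; signal on channel 4 -; parameter Y elevated -; signal on channel 2 +
(B) mechanism M8 — fails on flag F2 raised, signal on channel 1, signal on channel 4, parameter Y elevated, signal on channel 2 (predicts parameter Y depressed, not parameter Y elevated)
(C) mechanism M2 — accounts for every observation (signal on channel 1 via flag F1 raised → signal on channel 4 → signal on channel 1)
(D) mechanism M4 — does not account for flag F2 raised
(E) process P2 — rate R increasing -; flag F2 raised +; signal on channel 1 -; signal on channel 4 -; parameter Y elevated +; signal on channel 2 +
(F) process P3 — fails on rate R increasing, flag F2 raised, signal on channel 4, signal on channel 2 (predicts rate R decreasing, not rate R increasing)
(C) is the only candidate with no mismatches.

C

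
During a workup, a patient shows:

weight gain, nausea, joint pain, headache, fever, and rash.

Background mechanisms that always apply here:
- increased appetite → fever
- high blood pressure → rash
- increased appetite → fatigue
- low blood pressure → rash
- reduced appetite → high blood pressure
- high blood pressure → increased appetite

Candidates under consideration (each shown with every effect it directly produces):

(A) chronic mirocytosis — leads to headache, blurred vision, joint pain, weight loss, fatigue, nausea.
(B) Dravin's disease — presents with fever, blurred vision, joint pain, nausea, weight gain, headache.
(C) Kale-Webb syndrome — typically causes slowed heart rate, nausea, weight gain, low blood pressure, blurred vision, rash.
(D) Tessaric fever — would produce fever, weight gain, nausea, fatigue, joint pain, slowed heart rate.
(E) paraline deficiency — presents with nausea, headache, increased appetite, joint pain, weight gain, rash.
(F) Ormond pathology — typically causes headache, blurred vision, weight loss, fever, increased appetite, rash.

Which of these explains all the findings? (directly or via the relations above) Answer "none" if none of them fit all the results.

E

Per-candidate check:
(A) chronic mirocytosis — weight gain ✗; nausea ✓; joint pain ✓; headache ✓; fever ✗; rash ✗
(B) Dravin's disease — does not account for rash
(C) Kale-Webb syndrome — weight gain ✓; nausea ✓; joint pain ✗; headache ✗; fever ✗; rash ✓
(D) Tessaric fever — weight gain ✓; nausea ✓; joint pain ✓; headache ✗; fever ✓; rash ✗
(E) paraline deficiency — accounts for every observation (fever via increased appetite → fever)
(F) Ormond pathology — weight gain ✗; nausea ✗; joint pain ✗; headache ✓; fever ✓; rash ✓
(E) is the only candidate with no mismatches.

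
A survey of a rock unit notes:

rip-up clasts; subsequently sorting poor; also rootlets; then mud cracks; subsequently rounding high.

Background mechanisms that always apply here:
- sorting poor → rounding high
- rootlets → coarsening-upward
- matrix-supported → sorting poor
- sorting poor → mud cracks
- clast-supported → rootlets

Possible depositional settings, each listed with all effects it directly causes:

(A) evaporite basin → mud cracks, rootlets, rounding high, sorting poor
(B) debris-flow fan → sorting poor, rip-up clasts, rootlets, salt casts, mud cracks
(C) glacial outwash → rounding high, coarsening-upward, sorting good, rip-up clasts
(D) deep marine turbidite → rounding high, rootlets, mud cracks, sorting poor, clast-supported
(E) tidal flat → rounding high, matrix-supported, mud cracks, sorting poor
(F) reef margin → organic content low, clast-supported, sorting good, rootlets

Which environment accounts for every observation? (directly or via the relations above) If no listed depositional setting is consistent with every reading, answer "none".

B

Per-candidate check:
(A) evaporite basin — rip-up clasts ✗; sorting poor ✓; rootlets ✓; mud cracks ✓; rounding high ✓
(B) debris-flow fan — accounts for every observation (rounding high through sorting poor → rounding high)
(C) glacial outwash — rip-up clasts ✓; sorting poor ✗; rootlets ✗; mud cracks ✗; rounding high ✓
(D) deep marine turbidite — rip-up clasts ✗; sorting poor ✓; rootlets ✓; mud cracks ✓; rounding high ✓
(E) tidal flat — rip-up clasts ✗; sorting poor ✓; rootlets ✗; mud cracks ✓; rounding high ✓
(F) reef margin — fails on rip-up clasts, sorting poor, mud cracks, rounding high (predicts sorting good, not sorting poor)
(B) is the only candidate with no mismatches.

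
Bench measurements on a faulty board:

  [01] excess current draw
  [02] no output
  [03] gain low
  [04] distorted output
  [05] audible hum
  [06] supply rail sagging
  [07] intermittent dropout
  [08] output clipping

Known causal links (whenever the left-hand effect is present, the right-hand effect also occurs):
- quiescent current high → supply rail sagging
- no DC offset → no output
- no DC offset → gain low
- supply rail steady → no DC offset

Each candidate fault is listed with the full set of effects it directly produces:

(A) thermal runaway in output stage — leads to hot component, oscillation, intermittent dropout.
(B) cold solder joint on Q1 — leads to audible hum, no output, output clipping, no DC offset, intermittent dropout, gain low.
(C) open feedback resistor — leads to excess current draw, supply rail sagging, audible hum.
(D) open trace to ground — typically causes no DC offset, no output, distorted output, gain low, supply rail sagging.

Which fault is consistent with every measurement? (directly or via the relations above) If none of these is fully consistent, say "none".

none

Per-candidate check:
(A) thermal runaway in output stage — excess current draw -; no output -; gain low -; distorted output -; audible hum -; supply rail sagging -; intermittent dropout +; output clipping -
(B) cold solder joint on Q1 — excess current draw -; no output +; gain low +; distorted output -; audible hum +; supply rail sagging -; intermittent dropout +; output clipping +
(C) open feedback resistor — excess current draw +; no output -; gain low -; distorted output -; audible hum +; supply rail sagging +; intermittent dropout -; output clipping -
(D) open trace to ground — does not account for excess current draw, audible hum, intermittent dropout, output clipping
None of the listed candidates fits everything.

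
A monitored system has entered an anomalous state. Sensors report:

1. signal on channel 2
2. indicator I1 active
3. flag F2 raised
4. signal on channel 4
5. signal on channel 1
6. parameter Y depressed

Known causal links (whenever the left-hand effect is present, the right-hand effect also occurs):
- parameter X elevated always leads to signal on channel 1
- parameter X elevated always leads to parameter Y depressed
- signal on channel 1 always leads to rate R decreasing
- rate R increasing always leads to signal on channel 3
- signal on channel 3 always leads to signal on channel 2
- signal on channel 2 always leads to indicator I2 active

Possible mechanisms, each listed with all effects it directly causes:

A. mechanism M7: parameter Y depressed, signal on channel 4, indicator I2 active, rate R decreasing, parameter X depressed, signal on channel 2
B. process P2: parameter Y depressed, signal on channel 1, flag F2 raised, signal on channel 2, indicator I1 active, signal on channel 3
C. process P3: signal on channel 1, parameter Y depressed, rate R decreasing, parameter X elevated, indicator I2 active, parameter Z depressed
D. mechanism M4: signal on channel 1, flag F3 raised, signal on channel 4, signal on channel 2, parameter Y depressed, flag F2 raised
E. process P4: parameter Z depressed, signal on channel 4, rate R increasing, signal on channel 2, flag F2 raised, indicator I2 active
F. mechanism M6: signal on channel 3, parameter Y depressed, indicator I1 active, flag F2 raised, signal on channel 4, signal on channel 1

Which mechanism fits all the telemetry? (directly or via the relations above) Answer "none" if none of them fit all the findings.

F

Per-candidate check:
(A) mechanism M7 — does not account for indicator I1 active, flag F2 raised, signal on channel 1
(B) process P2 — does not account for signal on channel 4
(C) process P3 — signal on channel 2 NO; indicator I1 active NO; flag F2 raised NO; signal on channel 4 NO; signal on channel 1 yes; parameter Y depressed yes
(D) mechanism M4 — does not account for indicator I1 active
(E) process P4 — does not account for indicator I1 active, signal on channel 1, parameter Y depressed
(F) mechanism M6 — accounts for every observation (signal on channel 2 through signal on channel 3 → signal on channel 2)
(F) alone accounts for all the evidence.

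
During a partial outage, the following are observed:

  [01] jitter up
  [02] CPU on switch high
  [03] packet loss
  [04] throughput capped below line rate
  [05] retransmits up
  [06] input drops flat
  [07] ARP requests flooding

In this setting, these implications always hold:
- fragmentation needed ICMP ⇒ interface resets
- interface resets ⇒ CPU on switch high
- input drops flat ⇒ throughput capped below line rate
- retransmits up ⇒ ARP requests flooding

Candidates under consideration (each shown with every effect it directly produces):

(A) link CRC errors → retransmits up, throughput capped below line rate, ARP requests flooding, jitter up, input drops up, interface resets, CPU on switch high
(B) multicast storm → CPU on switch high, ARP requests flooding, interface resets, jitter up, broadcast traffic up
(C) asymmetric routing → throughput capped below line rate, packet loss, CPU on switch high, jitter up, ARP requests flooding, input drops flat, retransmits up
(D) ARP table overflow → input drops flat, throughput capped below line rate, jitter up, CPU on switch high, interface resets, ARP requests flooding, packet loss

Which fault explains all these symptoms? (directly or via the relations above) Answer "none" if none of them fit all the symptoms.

Checking each candidate against the observations:
(A) link CRC errors — fails on packet loss, input drops flat (predicts input drops up, not input drops flat)
(B) multicast storm — jitter up ✓; CPU on switch high ✓; packet loss ✗; throughput capped below line rate ✗; retransmits up ✗; input drops flat ✗; ARP requests flooding ✓
(C) asymmetric routing — jitter up ✓; CPU on switch high ✓; packet loss ✓; throughput capped below line rate ✓; retransmits up ✓; input drops flat ✓; ARP requests flooding ✓
(D) ARP table overflow — does not account for retransmits up
(C) is the only candidate with no mismatches.

C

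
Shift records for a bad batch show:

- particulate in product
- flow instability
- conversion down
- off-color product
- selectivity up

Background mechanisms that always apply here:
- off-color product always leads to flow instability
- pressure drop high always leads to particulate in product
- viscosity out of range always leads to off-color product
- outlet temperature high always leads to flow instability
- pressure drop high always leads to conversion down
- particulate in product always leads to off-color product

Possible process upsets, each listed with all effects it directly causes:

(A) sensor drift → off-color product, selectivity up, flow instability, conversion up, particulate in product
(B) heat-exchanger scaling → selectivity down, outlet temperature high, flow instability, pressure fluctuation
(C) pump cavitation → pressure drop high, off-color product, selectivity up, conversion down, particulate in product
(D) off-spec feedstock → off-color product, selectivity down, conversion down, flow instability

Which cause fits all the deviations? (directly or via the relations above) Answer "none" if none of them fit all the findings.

Checking each candidate against the observations:
(A) sensor drift — particulate in product +; flow instability +; conversion down -; off-color product +; selectivity up +
(B) heat-exchanger scaling — particulate in product -; flow instability +; conversion down -; off-color product -; selectivity up -
(C) pump cavitation — accounts for every observation (flow instability through off-color product → flow instability)
(D) off-spec feedstock — particulate in product -; flow instability +; conversion down +; off-color product +; selectivity up -
(C) is the only candidate with no mismatches.

C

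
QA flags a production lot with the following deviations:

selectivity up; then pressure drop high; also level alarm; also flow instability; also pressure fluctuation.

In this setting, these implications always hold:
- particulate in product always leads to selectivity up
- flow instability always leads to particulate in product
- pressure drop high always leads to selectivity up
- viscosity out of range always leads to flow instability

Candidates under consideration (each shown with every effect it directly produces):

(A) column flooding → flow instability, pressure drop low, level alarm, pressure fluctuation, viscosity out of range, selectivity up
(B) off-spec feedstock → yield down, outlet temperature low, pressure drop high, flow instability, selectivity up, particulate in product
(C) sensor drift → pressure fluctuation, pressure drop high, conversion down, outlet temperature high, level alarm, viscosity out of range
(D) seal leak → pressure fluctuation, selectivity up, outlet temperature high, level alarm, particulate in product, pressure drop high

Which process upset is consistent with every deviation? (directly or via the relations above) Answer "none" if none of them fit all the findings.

C

Per-candidate check:
(A) column flooding — selectivity up match; pressure drop high miss; level alarm match; flow instability match; pressure fluctuation match
(B) off-spec feedstock — selectivity up match; pressure drop high match; level alarm miss; flow instability match; pressure fluctuation miss
(C) sensor drift — accounts for every observation (selectivity up by pressure drop high → selectivity up)
(D) seal leak — selectivity up match; pressure drop high match; level alarm match; flow instability miss; pressure fluctuation match
Only (C) is consistent with every observation.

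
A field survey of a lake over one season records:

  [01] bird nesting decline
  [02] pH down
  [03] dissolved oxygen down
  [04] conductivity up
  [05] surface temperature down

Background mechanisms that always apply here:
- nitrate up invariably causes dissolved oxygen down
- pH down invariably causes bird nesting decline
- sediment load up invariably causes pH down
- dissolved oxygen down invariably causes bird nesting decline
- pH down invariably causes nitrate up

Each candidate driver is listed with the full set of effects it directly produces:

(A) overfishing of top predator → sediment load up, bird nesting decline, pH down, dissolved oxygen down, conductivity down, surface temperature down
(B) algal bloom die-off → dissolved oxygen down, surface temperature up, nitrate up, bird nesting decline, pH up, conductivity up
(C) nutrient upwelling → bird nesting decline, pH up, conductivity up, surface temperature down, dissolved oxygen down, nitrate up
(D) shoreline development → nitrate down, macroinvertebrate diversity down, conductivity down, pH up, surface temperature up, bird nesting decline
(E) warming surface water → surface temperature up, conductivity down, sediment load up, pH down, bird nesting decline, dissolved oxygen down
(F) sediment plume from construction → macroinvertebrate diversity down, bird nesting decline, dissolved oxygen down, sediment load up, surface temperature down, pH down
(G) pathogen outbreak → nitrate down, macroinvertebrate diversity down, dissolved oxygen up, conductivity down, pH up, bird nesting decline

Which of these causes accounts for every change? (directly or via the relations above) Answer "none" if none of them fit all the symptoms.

Testing each hypothesis:
(A) overfishing of top predator — bird nesting decline ✓; pH down ✓; dissolved oxygen down ✓; conductivity up ✗; surface temperature down ✓
(B) algal bloom die-off — bird nesting decline ✓; pH down ✗; dissolved oxygen down ✓; conductivity up ✓; surface temperature down ✗
(C) nutrient upwelling — bird nesting decline ✓; pH down ✗; dissolved oxygen down ✓; conductivity up ✓; surface temperature down ✓
(D) shoreline development — fails on pH down, dissolved oxygen down, conductivity up, surface temperature down (predicts pH up, not pH down; predicts conductivity down, not conductivity up; predicts surface temperature up, not surface temperature down)
(E) warming surface water — fails on conductivity up, surface temperature down (predicts conductivity down, not conductivity up; predicts surface temperature up, not surface temperature down)
(F) sediment plume from construction — does not account for conductivity up
(G) pathogen outbreak — bird nesting decline ✓; pH down ✗; dissolved oxygen down ✗; conductivity up ✗; surface temperature down ✗
None of the listed candidates fits everything.

none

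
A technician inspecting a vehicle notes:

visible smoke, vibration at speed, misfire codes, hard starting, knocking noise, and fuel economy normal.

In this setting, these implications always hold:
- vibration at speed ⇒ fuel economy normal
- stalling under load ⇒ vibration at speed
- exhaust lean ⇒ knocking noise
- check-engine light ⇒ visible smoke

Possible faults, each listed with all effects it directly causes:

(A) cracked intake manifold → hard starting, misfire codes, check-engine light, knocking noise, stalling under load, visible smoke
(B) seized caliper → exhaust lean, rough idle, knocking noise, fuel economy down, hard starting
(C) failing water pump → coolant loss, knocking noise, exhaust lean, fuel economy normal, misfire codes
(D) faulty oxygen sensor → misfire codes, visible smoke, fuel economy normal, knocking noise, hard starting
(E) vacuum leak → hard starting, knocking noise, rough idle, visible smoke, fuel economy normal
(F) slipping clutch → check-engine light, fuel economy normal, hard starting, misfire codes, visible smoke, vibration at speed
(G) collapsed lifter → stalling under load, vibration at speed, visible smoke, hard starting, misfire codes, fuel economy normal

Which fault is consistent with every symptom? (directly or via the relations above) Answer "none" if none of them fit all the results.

Checking each candidate against the observations:
(A) cracked intake manifold — visible smoke ✓; vibration at speed ✓ (through stalling under load → vibration at speed); misfire codes ✓; hard starting ✓; knocking noise ✓; fuel economy normal ✓ (through stalling under load → vibration at speed → fuel economy normal)
(B) seized caliper — fails on visible smoke, vibration at speed, misfire codes, fuel economy normal (predicts fuel economy down, not fuel economy normal)
(C) failing water pump — visible smoke ✗; vibration at speed ✗; misfire codes ✓; hard starting ✗; knocking noise ✓; fuel economy normal ✓
(D) faulty oxygen sensor — does not account for vibration at speed
(E) vacuum leak — visible smoke ✓; vibration at speed ✗; misfire codes ✗; hard starting ✓; knocking noise ✓; fuel economy normal ✓
(F) slipping clutch — visible smoke ✓; vibration at speed ✓; misfire codes ✓; hard starting ✓; knocking noise ✗; fuel economy normal ✓
(G) collapsed lifter — visible smoke ✓; vibration at speed ✓; misfire codes ✓; hard starting ✓; knocking noise ✗; fuel economy normal ✓
(A) is the only candidate with no mismatches.

A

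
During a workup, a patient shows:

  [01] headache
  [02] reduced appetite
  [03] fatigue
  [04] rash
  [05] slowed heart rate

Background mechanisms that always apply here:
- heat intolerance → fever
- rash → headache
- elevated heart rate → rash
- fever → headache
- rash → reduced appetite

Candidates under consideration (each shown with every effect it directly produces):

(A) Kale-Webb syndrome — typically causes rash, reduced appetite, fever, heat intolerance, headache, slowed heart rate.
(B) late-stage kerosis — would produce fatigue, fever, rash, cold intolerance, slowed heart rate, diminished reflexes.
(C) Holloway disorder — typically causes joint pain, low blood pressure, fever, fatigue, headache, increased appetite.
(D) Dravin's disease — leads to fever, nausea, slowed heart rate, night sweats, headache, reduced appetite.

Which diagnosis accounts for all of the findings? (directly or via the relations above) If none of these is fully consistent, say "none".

B

Per-candidate check:
(A) Kale-Webb syndrome — headache ✓; reduced appetite ✓; fatigue ✗; rash ✓; slowed heart rate ✓
(B) late-stage kerosis — accounts for every observation (headache via rash → headache)
(C) Holloway disorder — headache ✓; reduced appetite ✗; fatigue ✓; rash ✗; slowed heart rate ✗
(D) Dravin's disease — headache ✓; reduced appetite ✓; fatigue ✗; rash ✗; slowed heart rate ✓
(B) alone accounts for all the evidence.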